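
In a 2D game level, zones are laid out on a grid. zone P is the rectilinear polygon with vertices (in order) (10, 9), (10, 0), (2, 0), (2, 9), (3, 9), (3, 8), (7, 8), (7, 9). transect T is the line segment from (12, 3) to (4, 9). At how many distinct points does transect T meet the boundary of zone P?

2

The segment meets the boundary at (5.333,8), (10,4.5).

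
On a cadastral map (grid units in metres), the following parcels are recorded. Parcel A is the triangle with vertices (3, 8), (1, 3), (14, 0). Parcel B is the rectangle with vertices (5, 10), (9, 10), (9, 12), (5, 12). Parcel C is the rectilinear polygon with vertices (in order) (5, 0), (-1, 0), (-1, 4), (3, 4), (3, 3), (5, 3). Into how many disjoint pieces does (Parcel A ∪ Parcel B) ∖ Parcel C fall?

(Parcel A ∪ Parcel B) ∖ Parcel C splits into 2 disjoint pieces (area 31.8538, area 8).

2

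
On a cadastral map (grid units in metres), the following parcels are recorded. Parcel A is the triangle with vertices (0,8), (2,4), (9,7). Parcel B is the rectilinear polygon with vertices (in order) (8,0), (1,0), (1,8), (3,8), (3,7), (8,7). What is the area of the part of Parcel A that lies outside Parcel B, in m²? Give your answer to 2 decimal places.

3.16

|Parcel A| = 17, |Parcel A∩Parcel B| = 13.8413.
|Parcel A ∖ Parcel B| = |Parcel A| − |Parcel A∩Parcel B| = 17 − 13.8413 = 3.16.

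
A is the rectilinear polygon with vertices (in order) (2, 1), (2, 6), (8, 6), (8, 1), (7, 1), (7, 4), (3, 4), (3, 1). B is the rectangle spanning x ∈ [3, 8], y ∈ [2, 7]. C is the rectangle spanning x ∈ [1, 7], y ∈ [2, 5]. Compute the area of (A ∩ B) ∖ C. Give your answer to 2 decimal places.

|A ∩ B| = 12.
|(A ∩ B) ∩ C| = 4.
|(A ∩ B) ∖ C| = 12 − 4 = 8.00.

8.00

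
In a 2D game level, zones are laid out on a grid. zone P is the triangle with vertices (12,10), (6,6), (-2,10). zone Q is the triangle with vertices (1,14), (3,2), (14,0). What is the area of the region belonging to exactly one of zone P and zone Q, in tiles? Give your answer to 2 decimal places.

65.19

|zone P| = 28, |zone Q| = 64, |zone P∩zone Q| = 13.4048.
|zone P △ zone Q| = |zone P| + |zone Q| − 2·|zone P∩zone Q| = 28 + 64 − 26.8095 = 65.19.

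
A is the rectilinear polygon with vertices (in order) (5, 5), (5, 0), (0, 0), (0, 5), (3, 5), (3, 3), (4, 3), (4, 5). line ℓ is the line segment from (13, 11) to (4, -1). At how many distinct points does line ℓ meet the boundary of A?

The segment meets the boundary at (4.75,0), (5,0.333).

2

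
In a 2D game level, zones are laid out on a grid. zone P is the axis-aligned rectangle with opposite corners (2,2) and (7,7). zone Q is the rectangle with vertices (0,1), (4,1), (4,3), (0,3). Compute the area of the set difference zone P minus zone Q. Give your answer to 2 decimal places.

|zone P∩zone Q|: x∈[2,4], y∈[2,3] → 2·1 = 2.
|zone P| = 25.
|zone P ∖ zone Q| = |zone P| − |zone P∩zone Q| = 25 − 2 = 23.00.

23.00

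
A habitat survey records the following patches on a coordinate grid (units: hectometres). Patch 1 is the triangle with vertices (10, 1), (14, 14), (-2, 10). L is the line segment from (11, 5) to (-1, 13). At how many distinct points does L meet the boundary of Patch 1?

The segment meets the boundary at (2,11).

1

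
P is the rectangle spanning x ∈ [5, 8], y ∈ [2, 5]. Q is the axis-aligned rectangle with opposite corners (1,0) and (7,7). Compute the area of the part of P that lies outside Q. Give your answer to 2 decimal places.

3.00

|P∩Q|: x∈[5,7], y∈[2,5] → 2·3 = 6.
|P| = 9.
|P ∖ Q| = |P| − |P∩Q| = 9 − 6 = 3.00.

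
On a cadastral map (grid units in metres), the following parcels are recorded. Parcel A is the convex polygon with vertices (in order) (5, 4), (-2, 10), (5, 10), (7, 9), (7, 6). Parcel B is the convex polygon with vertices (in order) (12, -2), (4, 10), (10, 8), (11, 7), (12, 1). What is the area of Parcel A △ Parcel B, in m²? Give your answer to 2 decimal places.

53.10

|Parcel A| = 30, |Parcel B| = 33.5, |Parcel A∩Parcel B| = 5.2.
|Parcel A △ Parcel B| = |Parcel A| + |Parcel B| − 2·|Parcel A∩Parcel B| = 30 + 33.5 − 10.4 = 53.10.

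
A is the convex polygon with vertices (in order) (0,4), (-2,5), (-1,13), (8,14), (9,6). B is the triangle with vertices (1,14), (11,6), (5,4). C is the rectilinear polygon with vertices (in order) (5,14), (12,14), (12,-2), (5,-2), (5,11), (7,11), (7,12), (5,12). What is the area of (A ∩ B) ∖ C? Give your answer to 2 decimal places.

|A ∩ B| = 27.5571.
|(A ∩ B) ∩ C| = 14.4.
|(A ∩ B) ∖ C| = 27.5571 − 14.4 = 13.16.

13.16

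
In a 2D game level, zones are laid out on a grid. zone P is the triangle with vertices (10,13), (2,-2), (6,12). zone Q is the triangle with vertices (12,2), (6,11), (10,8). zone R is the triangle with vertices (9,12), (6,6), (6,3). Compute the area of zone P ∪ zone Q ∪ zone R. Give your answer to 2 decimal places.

By inclusion–exclusion:
Individual areas: |zone P| = 26, |zone Q| = 9, |zone R| = 4.5.
|zone P∩zone Q| = 1.2804.
|zone P∩zone R| = 1.7222.
|zone Q∩zone R| = 0.4482.
|zone P∩zone Q∩zone R| = 0.3064.
|zone P ∪ zone Q ∪ zone R| = 39.5 − 3.4508 + 0.3064 = 36.36.

36.36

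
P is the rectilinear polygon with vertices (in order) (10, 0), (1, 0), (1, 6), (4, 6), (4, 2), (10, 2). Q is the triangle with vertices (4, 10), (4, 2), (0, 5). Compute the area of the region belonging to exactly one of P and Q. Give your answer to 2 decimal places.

28.75

|P| = 30, |Q| = 16, |P∩Q| = 8.625.
|P △ Q| = |P| + |Q| − 2·|P∩Q| = 30 + 16 − 17.25 = 28.75.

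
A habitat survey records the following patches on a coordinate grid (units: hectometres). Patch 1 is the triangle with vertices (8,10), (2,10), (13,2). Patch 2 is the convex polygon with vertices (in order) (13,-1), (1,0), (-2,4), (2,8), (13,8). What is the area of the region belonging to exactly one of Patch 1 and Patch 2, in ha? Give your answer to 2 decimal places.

109.00

|Patch 1| = 24, |Patch 2| = 112, |Patch 1∩Patch 2| = 13.5.
|Patch 1 △ Patch 2| = |Patch 1| + |Patch 2| − 2·|Patch 1∩Patch 2| = 24 + 112 − 27 = 109.00.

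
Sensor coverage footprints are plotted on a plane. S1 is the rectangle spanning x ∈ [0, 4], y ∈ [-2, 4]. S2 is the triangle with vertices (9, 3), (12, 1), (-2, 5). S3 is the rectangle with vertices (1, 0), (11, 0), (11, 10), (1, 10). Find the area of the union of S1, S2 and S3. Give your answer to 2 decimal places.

112.66

By inclusion–exclusion:
Individual areas: |S1| = 24, |S2| = 8, |S3| = 100.
|S1∩S2| = 0.8701.
|S1∩S3|: x∈[1,4], y∈[0,4] → 3·4 = 12.
|S2∩S3| = 7.342.
|S1∩S2∩S3| = 0.8701.
|S1 ∪ S2 ∪ S3| = 132 − 20.2121 + 0.8701 = 112.66.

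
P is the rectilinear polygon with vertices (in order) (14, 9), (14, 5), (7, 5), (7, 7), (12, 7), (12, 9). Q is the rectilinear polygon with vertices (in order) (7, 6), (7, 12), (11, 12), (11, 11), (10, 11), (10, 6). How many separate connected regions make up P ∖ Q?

1

P ∖ Q is a single connected region.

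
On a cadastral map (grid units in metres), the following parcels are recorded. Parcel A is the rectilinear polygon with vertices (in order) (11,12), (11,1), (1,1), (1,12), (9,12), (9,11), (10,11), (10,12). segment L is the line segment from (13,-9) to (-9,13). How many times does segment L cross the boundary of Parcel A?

2

The segment meets the boundary at (1,3), (3,1).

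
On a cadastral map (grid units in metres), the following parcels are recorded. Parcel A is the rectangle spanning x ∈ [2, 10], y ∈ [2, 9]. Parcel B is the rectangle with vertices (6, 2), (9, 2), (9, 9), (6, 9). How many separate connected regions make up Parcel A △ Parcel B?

2

Parcel A △ Parcel B splits into 2 disjoint pieces (area 7, area 28).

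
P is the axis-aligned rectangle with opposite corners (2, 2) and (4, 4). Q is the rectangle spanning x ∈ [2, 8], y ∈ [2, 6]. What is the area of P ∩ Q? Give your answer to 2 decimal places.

|P∩Q|: x∈[2,4], y∈[2,4] → 2·2 = 4.

4.00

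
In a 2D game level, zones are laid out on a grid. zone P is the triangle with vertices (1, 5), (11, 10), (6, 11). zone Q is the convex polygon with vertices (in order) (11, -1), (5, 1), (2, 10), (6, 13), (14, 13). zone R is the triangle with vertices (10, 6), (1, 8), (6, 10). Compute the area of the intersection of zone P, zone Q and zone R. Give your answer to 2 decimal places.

7.14

The intersection is the polygon with vertices (5.154,7.077), (3.109,7.531), (4.75,9.5), (6,10), (7.667,8.333).
By the shoelace formula its area is 7.14.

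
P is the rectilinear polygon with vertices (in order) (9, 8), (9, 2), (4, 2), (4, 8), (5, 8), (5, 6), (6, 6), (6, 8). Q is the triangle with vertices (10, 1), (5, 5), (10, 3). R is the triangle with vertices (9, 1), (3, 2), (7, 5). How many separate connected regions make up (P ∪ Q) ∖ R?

1

(P ∪ Q) ∖ R is a single connected region.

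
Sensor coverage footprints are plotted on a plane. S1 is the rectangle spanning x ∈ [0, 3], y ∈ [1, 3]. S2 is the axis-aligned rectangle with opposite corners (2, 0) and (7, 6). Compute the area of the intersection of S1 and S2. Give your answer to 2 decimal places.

|S1∩S2|: x∈[2,3], y∈[1,3] → 1·2 = 2.

2.00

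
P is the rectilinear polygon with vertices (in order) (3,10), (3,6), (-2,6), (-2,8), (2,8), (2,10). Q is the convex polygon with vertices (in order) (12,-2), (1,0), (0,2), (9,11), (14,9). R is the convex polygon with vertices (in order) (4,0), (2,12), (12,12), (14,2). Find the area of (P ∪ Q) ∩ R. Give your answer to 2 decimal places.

|P ∪ Q| = 123.5.
|(P ∪ Q) ∩ R| = 78.79.

78.79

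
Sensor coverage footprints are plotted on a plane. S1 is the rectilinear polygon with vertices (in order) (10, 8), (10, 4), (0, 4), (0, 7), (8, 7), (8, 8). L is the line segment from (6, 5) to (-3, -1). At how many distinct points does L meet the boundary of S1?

The segment meets the boundary at (4.5,4).

1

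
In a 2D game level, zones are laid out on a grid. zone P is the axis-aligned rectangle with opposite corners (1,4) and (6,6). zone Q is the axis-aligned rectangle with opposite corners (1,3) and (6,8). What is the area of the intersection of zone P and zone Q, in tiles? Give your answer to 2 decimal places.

|zone P∩zone Q|: x∈[1,6], y∈[4,6] → 5·2 = 10.

10.00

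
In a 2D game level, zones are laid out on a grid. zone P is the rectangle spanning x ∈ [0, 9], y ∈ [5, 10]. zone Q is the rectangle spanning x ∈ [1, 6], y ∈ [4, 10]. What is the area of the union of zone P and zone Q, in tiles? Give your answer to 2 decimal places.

By inclusion–exclusion:
Individual areas: |zone P| = 45, |zone Q| = 30.
|zone P∩zone Q|: x∈[1,6], y∈[5,10] → 5·5 = 25.
|zone P ∪ zone Q| = 75 − 25 = 50.00.

50.00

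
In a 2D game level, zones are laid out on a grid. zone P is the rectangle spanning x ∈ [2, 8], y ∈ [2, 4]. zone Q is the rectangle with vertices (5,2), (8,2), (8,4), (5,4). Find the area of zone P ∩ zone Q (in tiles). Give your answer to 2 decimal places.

6.00

|zone P∩zone Q|: x∈[5,8], y∈[2,4] → 3·2 = 6.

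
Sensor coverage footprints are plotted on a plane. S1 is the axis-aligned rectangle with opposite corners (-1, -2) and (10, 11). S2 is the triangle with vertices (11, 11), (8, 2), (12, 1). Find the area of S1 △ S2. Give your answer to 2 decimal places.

149.50

|S1| = 143, |S2| = 19.5, |S1∩S2| = 6.5.
|S1 △ S2| = |S1| + |S2| − 2·|S1∩S2| = 143 + 19.5 − 13 = 149.50.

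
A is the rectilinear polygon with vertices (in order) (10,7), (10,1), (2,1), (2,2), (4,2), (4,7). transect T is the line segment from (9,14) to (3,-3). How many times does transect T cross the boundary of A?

2

The segment meets the boundary at (4.412,1), (6.529,7).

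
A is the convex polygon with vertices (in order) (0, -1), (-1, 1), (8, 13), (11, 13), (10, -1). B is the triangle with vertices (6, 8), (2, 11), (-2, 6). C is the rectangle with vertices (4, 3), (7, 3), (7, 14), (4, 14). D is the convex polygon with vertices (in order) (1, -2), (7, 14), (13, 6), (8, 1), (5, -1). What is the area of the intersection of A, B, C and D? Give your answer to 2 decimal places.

0.67

The intersection is the polygon with vertices (4.621,7.655), (5.024,8.732), (6,8).
By the shoelace formula its area is 0.67.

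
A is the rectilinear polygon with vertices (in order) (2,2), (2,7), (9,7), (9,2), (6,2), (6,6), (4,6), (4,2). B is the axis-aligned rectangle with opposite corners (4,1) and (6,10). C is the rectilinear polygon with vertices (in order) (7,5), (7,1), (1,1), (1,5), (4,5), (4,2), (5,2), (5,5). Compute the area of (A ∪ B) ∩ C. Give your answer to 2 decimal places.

14.00

|A ∪ B| = 43.
|(A ∪ B) ∩ C| = 14.00.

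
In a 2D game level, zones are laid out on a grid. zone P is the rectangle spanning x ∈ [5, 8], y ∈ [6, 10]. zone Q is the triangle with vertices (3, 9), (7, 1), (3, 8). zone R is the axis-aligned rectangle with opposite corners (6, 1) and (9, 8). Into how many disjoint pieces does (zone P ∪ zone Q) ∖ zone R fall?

(zone P ∪ zone Q) ∖ zone R splits into 2 disjoint pieces (area 8, area 1.875).

2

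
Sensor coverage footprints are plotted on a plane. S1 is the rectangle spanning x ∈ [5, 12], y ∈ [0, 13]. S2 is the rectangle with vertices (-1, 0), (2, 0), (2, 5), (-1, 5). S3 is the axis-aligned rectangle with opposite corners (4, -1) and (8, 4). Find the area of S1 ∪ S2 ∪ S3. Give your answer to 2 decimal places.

By inclusion–exclusion:
Individual areas: |S1| = 91, |S2| = 15, |S3| = 20.
|S1∩S2| = 0 (no overlap).
|S1∩S3|: x∈[5,8], y∈[0,4] → 3·4 = 12.
|S2∩S3| = 0 (no overlap).
|S1∩S2∩S3| = 0.
|S1 ∪ S2 ∪ S3| = 126 − 12 + 0 = 114.00.

114.00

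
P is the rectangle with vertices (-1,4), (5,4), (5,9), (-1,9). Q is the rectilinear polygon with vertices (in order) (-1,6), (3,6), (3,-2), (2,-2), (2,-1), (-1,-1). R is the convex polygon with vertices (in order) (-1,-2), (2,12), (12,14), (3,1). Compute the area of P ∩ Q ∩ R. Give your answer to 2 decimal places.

5.00

The intersection is the polygon with vertices (3,6), (3,4), (0.286,4), (0.714,6).
By the shoelace formula its area is 5.00.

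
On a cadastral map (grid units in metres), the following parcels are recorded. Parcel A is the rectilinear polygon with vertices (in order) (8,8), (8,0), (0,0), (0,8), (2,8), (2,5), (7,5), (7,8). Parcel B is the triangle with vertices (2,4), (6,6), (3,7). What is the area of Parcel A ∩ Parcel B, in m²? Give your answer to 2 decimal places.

The intersection is the polygon with vertices (4,5), (2,4), (2.333,5).
By the shoelace formula its area is 0.83.

0.83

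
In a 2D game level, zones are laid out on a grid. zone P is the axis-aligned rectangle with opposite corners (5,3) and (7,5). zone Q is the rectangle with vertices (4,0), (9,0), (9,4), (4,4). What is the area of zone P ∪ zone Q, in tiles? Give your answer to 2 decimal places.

22.00

By inclusion–exclusion:
Individual areas: |zone P| = 4, |zone Q| = 20.
|zone P∩zone Q|: x∈[5,7], y∈[3,4] → 2·1 = 2.
|zone P ∪ zone Q| = 24 − 2 = 22.00.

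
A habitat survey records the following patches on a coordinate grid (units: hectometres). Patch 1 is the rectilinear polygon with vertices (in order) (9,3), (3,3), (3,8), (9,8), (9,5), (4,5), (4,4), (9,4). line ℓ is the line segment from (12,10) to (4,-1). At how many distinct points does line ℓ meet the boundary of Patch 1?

The segment meets the boundary at (6.909,3), (7.636,4), (9,5.875), (8.364,5).

4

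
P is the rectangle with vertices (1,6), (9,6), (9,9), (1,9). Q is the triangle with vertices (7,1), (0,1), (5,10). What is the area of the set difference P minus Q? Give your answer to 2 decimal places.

18.17

|P| = 24, |P∩Q| = 5.8333.
|P ∖ Q| = |P| − |P∩Q| = 24 − 5.8333 = 18.17.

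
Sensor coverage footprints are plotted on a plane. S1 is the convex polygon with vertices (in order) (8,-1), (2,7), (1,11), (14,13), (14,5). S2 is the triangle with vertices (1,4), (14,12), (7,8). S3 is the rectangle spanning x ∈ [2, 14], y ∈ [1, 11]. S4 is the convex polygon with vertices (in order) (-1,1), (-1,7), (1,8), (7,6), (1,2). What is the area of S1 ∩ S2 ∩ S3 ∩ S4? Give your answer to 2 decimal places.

The intersection is the polygon with vertices (3.224,5.368), (3.167,5.444), (5,6.667), (5.216,6.595).
By the shoelace formula its area is 0.31.

0.31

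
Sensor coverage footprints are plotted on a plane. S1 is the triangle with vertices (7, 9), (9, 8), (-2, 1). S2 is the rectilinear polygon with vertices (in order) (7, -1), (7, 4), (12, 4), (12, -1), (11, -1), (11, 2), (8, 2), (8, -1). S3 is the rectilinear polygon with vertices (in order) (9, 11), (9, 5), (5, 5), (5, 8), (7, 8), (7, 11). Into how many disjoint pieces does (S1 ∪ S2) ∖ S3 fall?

3

(S1 ∪ S2) ∖ S3 splits into 3 disjoint pieces (area 6.1869, area 0.5625, area 16).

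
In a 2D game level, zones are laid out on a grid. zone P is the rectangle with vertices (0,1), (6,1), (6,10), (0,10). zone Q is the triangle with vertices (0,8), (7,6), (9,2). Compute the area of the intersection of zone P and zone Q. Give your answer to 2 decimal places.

6.86

The intersection is the polygon with vertices (6,4), (0,8), (6,6.286).
By the shoelace formula its area is 6.86.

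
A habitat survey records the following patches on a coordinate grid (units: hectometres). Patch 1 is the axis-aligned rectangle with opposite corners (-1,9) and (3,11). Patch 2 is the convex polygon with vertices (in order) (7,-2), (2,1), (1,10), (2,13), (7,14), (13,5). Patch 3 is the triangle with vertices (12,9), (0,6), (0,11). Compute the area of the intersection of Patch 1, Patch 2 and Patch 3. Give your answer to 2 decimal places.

The intersection is the polygon with vertices (3,9), (1.111,9), (1,10), (1.263,10.79), (3,10.5).
By the shoelace formula its area is 3.17.

3.17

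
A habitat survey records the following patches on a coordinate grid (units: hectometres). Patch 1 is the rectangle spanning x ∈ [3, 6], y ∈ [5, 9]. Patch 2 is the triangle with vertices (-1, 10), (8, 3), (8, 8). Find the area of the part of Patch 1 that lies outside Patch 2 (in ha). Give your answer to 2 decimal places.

2.99

|Patch 1| = 12, |Patch 1∩Patch 2| = 9.0119.
|Patch 1 ∖ Patch 2| = |Patch 1| − |Patch 1∩Patch 2| = 12 − 9.0119 = 2.99.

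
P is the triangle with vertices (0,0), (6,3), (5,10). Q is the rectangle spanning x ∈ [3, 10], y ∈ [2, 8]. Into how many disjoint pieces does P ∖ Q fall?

2

P ∖ Q splits into 2 disjoint pieces (area 7, area 1.2857).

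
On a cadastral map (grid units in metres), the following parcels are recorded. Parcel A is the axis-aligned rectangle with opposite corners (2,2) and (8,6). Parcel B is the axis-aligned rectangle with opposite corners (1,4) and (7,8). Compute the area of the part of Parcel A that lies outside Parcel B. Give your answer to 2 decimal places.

|Parcel A∩Parcel B|: x∈[2,7], y∈[4,6] → 5·2 = 10.
|Parcel A| = 24.
|Parcel A ∖ Parcel B| = |Parcel A| − |Parcel A∩Parcel B| = 24 − 10 = 14.00.

14.00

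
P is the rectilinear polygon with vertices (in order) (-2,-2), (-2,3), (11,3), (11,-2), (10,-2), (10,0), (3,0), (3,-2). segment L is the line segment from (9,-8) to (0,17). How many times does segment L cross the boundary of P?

The segment meets the boundary at (5.04,3), (6.12,0).

2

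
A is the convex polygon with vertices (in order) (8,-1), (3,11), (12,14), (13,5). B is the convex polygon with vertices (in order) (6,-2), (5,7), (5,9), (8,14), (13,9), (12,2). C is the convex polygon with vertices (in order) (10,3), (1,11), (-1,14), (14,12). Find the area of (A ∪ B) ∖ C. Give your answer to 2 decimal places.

|A ∪ B| = 100.1834.
|(A ∪ B) ∩ C| = 57.0353.
|(A ∪ B) ∖ C| = 100.1834 − 57.0353 = 43.15.

43.15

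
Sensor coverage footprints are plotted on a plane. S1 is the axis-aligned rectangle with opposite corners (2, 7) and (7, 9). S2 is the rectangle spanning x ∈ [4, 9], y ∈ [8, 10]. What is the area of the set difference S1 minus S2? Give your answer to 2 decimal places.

|S1∩S2|: x∈[4,7], y∈[8,9] → 3·1 = 3.
|S1| = 10.
|S1 ∖ S2| = |S1| − |S1∩S2| = 10 − 3 = 7.00.

7.00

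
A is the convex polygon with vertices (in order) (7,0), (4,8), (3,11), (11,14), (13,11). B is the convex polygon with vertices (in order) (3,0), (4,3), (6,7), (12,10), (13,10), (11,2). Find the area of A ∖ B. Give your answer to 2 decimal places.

42.04

|A| = 70.5, |A∩B| = 28.4641.
|A ∖ B| = |A| − |A∩B| = 70.5 − 28.4641 = 42.04.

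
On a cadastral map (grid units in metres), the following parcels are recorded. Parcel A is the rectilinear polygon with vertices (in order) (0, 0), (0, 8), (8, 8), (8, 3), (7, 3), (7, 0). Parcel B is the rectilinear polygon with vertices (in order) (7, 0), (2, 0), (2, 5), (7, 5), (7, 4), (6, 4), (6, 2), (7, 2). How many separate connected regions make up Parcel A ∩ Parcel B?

Parcel A ∩ Parcel B is a single connected region.

1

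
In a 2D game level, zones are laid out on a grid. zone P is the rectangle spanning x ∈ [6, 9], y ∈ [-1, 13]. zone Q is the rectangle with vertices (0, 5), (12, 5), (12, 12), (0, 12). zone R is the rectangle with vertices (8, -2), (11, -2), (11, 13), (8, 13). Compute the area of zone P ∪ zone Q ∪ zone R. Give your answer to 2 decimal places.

122.00

By inclusion–exclusion:
Individual areas: |zone P| = 42, |zone Q| = 84, |zone R| = 45.
|zone P∩zone Q|: x∈[6,9], y∈[5,12] → 3·7 = 21.
|zone P∩zone R|: x∈[8,9], y∈[-1,13] → 1·14 = 14.
|zone Q∩zone R|: x∈[8,11], y∈[5,12] → 3·7 = 21.
|zone P∩zone Q∩zone R| = 7.
|zone P ∪ zone Q ∪ zone R| = 171 − 56 + 7 = 122.00.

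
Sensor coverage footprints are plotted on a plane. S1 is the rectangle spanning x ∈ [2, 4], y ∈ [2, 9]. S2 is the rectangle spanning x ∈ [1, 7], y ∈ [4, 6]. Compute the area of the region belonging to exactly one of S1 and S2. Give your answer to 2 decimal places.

|S1∩S2|: x∈[2,4], y∈[4,6] → 2·2 = 4.
|S1 △ S2| = |S1| + |S2| − 2·|S1∩S2| = 14 + 12 − 8 = 18.00.

18.00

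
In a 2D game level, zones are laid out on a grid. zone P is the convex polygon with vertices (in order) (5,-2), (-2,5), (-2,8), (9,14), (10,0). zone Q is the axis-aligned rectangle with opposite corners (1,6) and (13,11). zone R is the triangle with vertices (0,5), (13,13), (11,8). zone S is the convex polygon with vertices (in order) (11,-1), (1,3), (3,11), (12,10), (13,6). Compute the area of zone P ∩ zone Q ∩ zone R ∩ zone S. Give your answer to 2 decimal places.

The intersection is the polygon with vertices (3.667,6), (1.75,6), (1.773,6.091), (8.718,10.365), (9.264,10.304), (9.459,7.58).
By the shoelace formula its area is 13.84.

13.84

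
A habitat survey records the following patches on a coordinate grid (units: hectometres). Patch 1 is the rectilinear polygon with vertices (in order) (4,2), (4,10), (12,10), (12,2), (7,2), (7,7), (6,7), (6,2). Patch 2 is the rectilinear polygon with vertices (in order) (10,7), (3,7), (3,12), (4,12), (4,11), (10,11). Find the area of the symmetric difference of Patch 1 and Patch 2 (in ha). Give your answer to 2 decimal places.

52.00

|Patch 1| = 59, |Patch 2| = 29, |Patch 1∩Patch 2| = 18.
|Patch 1 △ Patch 2| = |Patch 1| + |Patch 2| − 2·|Patch 1∩Patch 2| = 59 + 29 − 36 = 52.00.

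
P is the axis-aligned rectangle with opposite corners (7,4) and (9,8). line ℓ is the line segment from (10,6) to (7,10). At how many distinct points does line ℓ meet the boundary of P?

The segment meets the boundary at (8.5,8), (9,7.333).

2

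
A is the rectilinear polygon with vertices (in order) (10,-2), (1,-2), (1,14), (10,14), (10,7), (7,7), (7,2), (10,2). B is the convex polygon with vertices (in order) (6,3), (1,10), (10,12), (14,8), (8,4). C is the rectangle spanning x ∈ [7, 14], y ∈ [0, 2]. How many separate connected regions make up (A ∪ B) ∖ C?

(A ∪ B) ∖ C is a single connected region.

1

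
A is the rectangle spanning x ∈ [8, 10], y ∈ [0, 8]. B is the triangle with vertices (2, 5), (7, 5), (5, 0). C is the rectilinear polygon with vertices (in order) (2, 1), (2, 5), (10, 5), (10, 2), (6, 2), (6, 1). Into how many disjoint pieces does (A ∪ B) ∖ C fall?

3

(A ∪ B) ∖ C splits into 3 disjoint pieces (area 4, area 6, area 0.5).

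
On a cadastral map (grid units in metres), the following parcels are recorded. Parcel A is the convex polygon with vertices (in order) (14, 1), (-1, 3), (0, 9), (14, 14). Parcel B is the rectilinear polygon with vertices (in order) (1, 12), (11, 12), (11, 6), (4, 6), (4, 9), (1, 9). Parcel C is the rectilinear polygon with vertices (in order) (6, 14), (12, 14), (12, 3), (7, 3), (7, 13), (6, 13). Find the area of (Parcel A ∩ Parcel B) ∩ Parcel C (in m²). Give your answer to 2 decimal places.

The region (Parcel A ∩ Parcel B) ∩ Parcel C is the polygon with vertices (11,12), (11,6), (7,6), (7,11.5), (8.4,12).
By the shoelace formula its area is 23.65.

23.65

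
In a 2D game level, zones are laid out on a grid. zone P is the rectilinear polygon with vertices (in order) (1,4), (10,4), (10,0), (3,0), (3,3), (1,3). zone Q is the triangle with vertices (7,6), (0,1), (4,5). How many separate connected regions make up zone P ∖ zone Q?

zone P ∖ zone Q splits into 2 disjoint pieces (area 1.5, area 27.5).

2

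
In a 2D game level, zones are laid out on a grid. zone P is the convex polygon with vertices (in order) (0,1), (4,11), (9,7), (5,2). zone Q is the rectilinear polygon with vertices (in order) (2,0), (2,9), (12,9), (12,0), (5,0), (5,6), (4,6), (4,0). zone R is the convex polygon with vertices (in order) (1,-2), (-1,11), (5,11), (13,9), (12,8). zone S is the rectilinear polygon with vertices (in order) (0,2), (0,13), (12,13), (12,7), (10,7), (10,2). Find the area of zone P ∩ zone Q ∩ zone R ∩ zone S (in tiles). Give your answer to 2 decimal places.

30.70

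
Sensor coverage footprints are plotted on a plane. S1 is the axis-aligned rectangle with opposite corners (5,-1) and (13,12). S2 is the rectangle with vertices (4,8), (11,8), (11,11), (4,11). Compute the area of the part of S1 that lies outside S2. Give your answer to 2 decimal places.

86.00

|S1∩S2|: x∈[5,11], y∈[8,11] → 6·3 = 18.
|S1| = 104.
|S1 ∖ S2| = |S1| − |S1∩S2| = 104 − 18 = 86.00.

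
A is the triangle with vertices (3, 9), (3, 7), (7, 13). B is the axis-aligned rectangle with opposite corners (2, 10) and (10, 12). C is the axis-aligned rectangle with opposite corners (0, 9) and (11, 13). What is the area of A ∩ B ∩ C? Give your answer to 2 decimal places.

1.33

The intersection is the polygon with vertices (4,10), (6,12), (6.333,12), (5,10).
By the shoelace formula its area is 1.33.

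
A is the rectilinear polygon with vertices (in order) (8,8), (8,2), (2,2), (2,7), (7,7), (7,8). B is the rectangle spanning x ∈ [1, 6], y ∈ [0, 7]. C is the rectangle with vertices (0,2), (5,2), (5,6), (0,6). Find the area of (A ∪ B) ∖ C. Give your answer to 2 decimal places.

30.00

|A ∪ B| = 46.
|(A ∪ B) ∩ C| = 16.
|(A ∪ B) ∖ C| = 46 − 16 = 30.00.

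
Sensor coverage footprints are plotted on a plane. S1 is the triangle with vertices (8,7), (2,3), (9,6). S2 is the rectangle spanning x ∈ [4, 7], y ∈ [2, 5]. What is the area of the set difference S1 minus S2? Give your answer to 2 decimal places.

|S1| = 5, |S1∩S2| = 1.1905.
|S1 ∖ S2| = |S1| − |S1∩S2| = 5 − 1.1905 = 3.81.

3.81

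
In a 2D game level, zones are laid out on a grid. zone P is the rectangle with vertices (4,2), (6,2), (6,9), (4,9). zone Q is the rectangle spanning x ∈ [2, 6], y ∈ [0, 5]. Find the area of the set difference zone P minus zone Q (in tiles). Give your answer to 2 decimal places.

|zone P∩zone Q|: x∈[4,6], y∈[2,5] → 2·3 = 6.
|zone P| = 14.
|zone P ∖ zone Q| = |zone P| − |zone P∩zone Q| = 14 − 6 = 8.00.

8.00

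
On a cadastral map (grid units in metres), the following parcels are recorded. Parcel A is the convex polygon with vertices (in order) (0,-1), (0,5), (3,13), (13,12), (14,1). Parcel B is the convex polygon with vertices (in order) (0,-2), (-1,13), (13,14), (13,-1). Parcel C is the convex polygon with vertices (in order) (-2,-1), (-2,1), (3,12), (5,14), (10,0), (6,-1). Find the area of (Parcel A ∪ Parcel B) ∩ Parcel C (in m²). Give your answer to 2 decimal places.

The region (Parcel A ∪ Parcel B) ∩ Parcel C is the polygon with vertices (-0.43,4.454), (3,12), (4.385,13.385), (5.199,13.443), (10,0), (6,-1), (-0.067,-1).
By the shoelace formula its area is 96.43.

96.43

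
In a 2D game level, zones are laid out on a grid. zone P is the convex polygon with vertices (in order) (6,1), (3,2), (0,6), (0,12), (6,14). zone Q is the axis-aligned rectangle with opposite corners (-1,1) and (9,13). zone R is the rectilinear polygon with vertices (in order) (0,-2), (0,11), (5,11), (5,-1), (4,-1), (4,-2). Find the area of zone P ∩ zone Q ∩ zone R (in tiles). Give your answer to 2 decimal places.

The intersection is the polygon with vertices (0,6), (0,11), (5,11), (5,1.333), (3,2).
By the shoelace formula its area is 39.67.

39.67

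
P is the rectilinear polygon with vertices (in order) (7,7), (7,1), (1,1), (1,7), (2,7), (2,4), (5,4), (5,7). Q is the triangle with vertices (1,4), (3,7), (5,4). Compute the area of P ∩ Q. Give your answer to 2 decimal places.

0.75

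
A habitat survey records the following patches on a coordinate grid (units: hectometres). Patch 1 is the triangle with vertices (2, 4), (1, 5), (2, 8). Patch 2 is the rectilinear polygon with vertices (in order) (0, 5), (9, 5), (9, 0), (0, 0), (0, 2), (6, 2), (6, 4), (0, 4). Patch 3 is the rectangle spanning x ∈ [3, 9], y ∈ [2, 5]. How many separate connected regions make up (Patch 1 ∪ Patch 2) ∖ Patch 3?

2

(Patch 1 ∪ Patch 2) ∖ Patch 3 splits into 2 disjoint pieces (area 4.5, area 18).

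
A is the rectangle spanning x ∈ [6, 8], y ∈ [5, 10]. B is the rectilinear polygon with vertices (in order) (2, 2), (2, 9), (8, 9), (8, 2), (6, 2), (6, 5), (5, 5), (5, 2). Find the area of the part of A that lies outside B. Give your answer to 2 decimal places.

|A| = 10, |A∩B| = 8.
|A ∖ B| = |A| − |A∩B| = 10 − 8 = 2.00.

2.00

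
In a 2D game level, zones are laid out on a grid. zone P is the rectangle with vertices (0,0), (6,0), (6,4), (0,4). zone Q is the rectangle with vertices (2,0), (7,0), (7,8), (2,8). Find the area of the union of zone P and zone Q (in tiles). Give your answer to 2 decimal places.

By inclusion–exclusion:
Individual areas: |zone P| = 24, |zone Q| = 40.
|zone P∩zone Q|: x∈[2,6], y∈[0,4] → 4·4 = 16.
|zone P ∪ zone Q| = 64 − 16 = 48.00.

48.00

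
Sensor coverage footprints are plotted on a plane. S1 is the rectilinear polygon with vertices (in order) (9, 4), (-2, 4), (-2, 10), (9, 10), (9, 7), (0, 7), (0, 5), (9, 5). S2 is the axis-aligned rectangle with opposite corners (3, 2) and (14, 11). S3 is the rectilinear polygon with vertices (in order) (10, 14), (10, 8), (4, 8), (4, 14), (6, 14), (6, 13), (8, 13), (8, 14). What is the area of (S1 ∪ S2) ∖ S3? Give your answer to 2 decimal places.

105.00

|S1 ∪ S2| = 123.
|(S1 ∪ S2) ∩ S3| = 18.
|(S1 ∪ S2) ∖ S3| = 123 − 18 = 105.00.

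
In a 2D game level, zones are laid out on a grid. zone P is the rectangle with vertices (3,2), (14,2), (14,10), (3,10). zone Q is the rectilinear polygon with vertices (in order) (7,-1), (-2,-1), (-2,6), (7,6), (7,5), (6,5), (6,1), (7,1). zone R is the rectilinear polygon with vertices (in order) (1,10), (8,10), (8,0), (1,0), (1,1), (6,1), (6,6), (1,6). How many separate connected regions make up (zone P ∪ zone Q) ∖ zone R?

(zone P ∪ zone Q) ∖ zone R splits into 2 disjoint pieces (area 48, area 52).

2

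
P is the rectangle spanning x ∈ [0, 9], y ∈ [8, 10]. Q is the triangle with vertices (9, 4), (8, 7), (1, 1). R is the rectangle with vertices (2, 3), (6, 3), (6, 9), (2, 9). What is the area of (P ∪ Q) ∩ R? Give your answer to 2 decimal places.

7.05

|P ∪ Q| = 31.5.
|(P ∪ Q) ∩ R| = 7.05.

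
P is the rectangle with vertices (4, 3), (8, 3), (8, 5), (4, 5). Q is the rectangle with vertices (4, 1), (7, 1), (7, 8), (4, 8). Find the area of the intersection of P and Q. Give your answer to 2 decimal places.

6.00

|P∩Q|: x∈[4,7], y∈[3,5] → 3·2 = 6.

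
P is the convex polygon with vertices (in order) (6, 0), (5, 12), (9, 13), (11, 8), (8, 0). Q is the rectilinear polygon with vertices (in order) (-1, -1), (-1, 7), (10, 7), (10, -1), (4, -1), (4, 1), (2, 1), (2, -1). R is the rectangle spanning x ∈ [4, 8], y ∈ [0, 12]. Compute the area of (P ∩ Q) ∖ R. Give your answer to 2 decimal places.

8.67

|P ∩ Q| = 24.7083.
|(P ∩ Q) ∩ R| = 16.0417.
|(P ∩ Q) ∖ R| = 24.7083 − 16.0417 = 8.67.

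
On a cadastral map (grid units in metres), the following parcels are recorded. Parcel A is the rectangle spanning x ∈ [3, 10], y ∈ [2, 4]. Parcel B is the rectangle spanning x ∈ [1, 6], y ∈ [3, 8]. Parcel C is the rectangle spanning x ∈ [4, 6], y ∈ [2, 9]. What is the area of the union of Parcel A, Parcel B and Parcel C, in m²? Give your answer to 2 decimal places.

38.00

By inclusion–exclusion:
Individual areas: |Parcel A| = 14, |Parcel B| = 25, |Parcel C| = 14.
|Parcel A∩Parcel B|: x∈[3,6], y∈[3,4] → 3·1 = 3.
|Parcel A∩Parcel C|: x∈[4,6], y∈[2,4] → 2·2 = 4.
|Parcel B∩Parcel C|: x∈[4,6], y∈[3,8] → 2·5 = 10.
|Parcel A∩Parcel B∩Parcel C| = 2.
|Parcel A ∪ Parcel B ∪ Parcel C| = 53 − 17 + 2 = 38.00.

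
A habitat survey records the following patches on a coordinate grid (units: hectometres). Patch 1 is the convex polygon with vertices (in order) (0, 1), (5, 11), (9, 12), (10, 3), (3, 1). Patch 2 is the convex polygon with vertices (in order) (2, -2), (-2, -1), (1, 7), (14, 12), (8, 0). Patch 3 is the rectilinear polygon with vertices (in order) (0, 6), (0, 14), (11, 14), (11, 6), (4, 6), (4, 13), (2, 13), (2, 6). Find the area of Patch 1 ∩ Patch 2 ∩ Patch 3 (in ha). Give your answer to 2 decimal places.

17.38

The intersection is the polygon with vertices (9.205,10.156), (9.667,6), (4,6), (4,8.154).
By the shoelace formula its area is 17.38.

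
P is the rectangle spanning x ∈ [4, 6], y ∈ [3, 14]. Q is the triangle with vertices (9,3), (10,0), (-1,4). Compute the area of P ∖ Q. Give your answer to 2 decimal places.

21.20

|P| = 22, |P∩Q| = 0.8.
|P ∖ Q| = |P| − |P∩Q| = 22 − 0.8 = 21.20.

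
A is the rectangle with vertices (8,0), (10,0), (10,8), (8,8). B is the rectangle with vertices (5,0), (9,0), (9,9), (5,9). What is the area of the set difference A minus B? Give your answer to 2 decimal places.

|A∩B|: x∈[8,9], y∈[0,8] → 1·8 = 8.
|A| = 16.
|A ∖ B| = |A| − |A∩B| = 16 − 8 = 8.00.

8.00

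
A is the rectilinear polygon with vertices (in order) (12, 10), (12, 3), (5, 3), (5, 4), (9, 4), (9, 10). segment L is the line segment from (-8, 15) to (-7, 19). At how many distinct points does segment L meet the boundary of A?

0

The segment lies entirely outside A and never meets its boundary.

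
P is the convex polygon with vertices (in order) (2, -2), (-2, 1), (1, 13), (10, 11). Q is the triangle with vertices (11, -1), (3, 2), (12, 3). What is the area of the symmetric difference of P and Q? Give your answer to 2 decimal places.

|P| = 95, |Q| = 17.5, |P∩Q| = 0.4528.
|P △ Q| = |P| + |Q| − 2·|P∩Q| = 95 + 17.5 − 0.9056 = 111.59.

111.59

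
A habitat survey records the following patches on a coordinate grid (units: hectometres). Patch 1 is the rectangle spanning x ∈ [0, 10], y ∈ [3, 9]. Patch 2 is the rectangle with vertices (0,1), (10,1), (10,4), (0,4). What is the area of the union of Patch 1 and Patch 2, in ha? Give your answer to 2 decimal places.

80.00

By inclusion–exclusion:
Individual areas: |Patch 1| = 60, |Patch 2| = 30.
|Patch 1∩Patch 2|: x∈[0,10], y∈[3,4] → 10·1 = 10.
|Patch 1 ∪ Patch 2| = 90 − 10 = 80.00.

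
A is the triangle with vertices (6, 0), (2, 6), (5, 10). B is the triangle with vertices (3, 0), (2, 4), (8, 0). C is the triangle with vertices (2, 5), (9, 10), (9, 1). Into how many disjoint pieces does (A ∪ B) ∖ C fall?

(A ∪ B) ∖ C splits into 2 disjoint pieces (area 5.9409, area 12.6049).

2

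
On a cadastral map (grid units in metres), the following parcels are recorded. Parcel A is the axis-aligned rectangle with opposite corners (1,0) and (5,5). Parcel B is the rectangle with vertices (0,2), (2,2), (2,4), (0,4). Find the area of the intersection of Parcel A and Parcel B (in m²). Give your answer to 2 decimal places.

2.00

|Parcel A∩Parcel B|: x∈[1,2], y∈[2,4] → 1·2 = 2.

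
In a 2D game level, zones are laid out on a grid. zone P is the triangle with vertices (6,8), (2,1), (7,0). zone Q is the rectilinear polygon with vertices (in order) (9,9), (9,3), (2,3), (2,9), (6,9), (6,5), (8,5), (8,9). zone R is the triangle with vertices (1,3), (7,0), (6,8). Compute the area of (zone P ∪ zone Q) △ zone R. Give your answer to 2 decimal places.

25.64

|zone P ∪ zone Q| = 45.3571.
|(zone P ∪ zone Q) ∩ zone R| = 21.1071.
|(zone P ∪ zone Q) △ zone R| = 45.3571 + 22.5 − 42.2143 = 25.64.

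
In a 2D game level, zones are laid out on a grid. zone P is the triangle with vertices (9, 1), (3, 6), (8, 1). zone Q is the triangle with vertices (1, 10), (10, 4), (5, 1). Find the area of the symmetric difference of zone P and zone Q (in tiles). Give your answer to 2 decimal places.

28.21

|zone P| = 2.5, |zone Q| = 28.5, |zone P∩zone Q| = 1.3968.
|zone P △ zone Q| = |zone P| + |zone Q| − 2·|zone P∩zone Q| = 2.5 + 28.5 − 2.7936 = 28.21.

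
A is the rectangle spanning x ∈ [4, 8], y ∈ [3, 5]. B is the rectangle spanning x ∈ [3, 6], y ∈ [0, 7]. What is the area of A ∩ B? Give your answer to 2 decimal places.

|A∩B|: x∈[4,6], y∈[3,5] → 2·2 = 4.

4.00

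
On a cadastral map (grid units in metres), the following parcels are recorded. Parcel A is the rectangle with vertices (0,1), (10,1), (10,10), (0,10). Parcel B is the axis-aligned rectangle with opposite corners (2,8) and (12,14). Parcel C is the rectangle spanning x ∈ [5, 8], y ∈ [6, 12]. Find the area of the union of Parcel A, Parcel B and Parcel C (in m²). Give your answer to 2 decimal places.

By inclusion–exclusion:
Individual areas: |Parcel A| = 90, |Parcel B| = 60, |Parcel C| = 18.
|Parcel A∩Parcel B|: x∈[2,10], y∈[8,10] → 8·2 = 16.
|Parcel A∩Parcel C|: x∈[5,8], y∈[6,10] → 3·4 = 12.
|Parcel B∩Parcel C|: x∈[5,8], y∈[8,12] → 3·4 = 12.
|Parcel A∩Parcel B∩Parcel C| = 6.
|Parcel A ∪ Parcel B ∪ Parcel C| = 168 − 40 + 6 = 134.00.

134.00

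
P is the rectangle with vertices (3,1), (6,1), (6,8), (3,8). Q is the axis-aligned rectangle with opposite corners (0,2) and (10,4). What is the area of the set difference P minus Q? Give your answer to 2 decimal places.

|P∩Q|: x∈[3,6], y∈[2,4] → 3·2 = 6.
|P| = 21.
|P ∖ Q| = |P| − |P∩Q| = 21 − 6 = 15.00.

15.00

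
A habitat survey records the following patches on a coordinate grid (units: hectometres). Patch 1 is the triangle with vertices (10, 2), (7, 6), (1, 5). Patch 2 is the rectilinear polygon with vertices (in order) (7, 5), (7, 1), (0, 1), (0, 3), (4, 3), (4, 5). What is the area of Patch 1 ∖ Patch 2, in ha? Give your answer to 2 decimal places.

|Patch 1| = 13.5, |Patch 1∩Patch 2| = 4.5.
|Patch 1 ∖ Patch 2| = |Patch 1| − |Patch 1∩Patch 2| = 13.5 − 4.5 = 9.00.

9.00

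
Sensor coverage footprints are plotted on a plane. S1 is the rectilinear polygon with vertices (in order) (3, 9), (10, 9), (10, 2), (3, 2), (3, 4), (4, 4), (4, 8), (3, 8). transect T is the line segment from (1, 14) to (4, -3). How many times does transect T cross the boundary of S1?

2

The segment meets the boundary at (3.118,2), (3,2.667).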